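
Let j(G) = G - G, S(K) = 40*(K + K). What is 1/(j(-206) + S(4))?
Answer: 1/320 ≈ 0.0031250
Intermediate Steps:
S(K) = 80*K (S(K) = 40*(2*K) = 80*K)
j(G) = 0
1/(j(-206) + S(4)) = 1/(0 + 80*4) = 1/(0 + 320) = 1/320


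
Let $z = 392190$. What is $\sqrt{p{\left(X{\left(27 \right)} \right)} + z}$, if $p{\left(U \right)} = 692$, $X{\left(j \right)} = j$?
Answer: $7 \sqrt{8018} \approx 626.8$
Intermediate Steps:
$\sqrt{p{\left(X{\left(27 \right)} \right)} + z} = \sqrt{692 + 392190} = \sqrt{392882} = 7 \sqrt{8018}$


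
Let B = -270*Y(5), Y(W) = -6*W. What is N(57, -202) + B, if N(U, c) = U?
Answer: 8157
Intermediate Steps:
B = 8100 (B = -(-1620)*5 = -270*(-30) = 8100)
N(57, -202) + B = 57 + 8100 = 8157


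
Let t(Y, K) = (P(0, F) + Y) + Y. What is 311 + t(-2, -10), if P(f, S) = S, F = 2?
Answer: 309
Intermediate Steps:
t(Y, K) = 2 + 2*Y (t(Y, K) = (2 + Y) + Y = 2 + 2*Y)
311 + t(-2, -10) = 311 + (2 + 2*(-2)) = 311 + (2 - 4) = 311 - 2 = 309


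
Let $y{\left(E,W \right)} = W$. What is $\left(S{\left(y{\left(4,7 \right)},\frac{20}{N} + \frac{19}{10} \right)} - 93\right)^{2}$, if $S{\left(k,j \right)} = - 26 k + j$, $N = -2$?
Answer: $\frac{8014561}{100} \approx 80146.0$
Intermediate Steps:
$S{\left(k,j \right)} = j - 26 k$
$\left(S{\left(y{\left(4,7 \right)},\frac{20}{N} + \frac{19}{10} \right)} - 93\right)^{2} = \left(\left(\left(\frac{20}{-2} + \frac{19}{10}\right) - 182\right) - 93\right)^{2} = \left(\left(\left(20 \left(- \frac{1}{2}\right) + 19 \cdot \frac{1}{10}\right) - 182\right) - 93\right)^{2} = \left(\left(\left(-10 + \frac{19}{10}\right) - 182\right) - 93\right)^{2} = \left(\left(- \frac{81}{10} - 182\right) - 93\right)^{2} = \left(- \frac{1901}{10} - 93\right)^{2} = \left(- \frac{2831}{10}\right)^{2} = \frac{8014561}{100}$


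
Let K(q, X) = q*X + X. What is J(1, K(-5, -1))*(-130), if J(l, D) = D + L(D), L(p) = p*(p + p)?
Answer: -4680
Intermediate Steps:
K(q, X) = X + X*q (K(q, X) = X*q + X = X + X*q)
L(p) = 2*p² (L(p) = p*(2*p) = 2*p²)
J(l, D) = D + 2*D²
J(1, K(-5, -1))*(-130) = ((-(1 - 5))*(1 + 2*(-(1 - 5))))*(-130) = ((-1*(-4))*(1 + 2*(-1*(-4))))*(-130) = (4*(1 + 2*4))*(-130) = (4*(1 + 8))*(-130) = (4*9)*(-130) = 36*(-130) = -4680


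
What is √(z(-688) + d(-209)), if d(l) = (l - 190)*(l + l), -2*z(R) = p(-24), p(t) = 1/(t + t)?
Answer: √96066438/24 ≈ 408.39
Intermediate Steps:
p(t) = 1/(2*t)
z(R) = 1/96 (z(R) = -1/(4*(-24)) = -(-1)/(4*24) = -½*(-1/48) = 1/96)
d(l) = 2*l*(-190 + l) (d(l) = (-190 + l)*(2*l) = 2*l*(-190 + l))
√(z(-688) + d(-209)) = √(1/96 + 2*(-209)*(-190 - 209)) = √(1/96 + 2*(-209)*(-399)) = √(1/96 + 166782) = √(16011073/96) = √96066438/24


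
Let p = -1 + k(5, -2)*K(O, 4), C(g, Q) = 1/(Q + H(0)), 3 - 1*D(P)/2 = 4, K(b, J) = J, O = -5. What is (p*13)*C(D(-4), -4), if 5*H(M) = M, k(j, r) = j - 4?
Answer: -39/4 ≈ -9.7500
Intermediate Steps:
k(j, r) = -4 + j
D(P) = -2 (D(P) = 6 - 2*4 = 6 - 8 = -2)
H(M) = M/5
C(g, Q) = 1/Q (C(g, Q) = 1/(Q + (⅕)*0) = 1/(Q + 0) = 1/Q)
p = 3 (p = -1 + (-4 + 5)*4 = -1 + 1*4 = -1 + 4 = 3)
(p*13)*C(D(-4), -4) = (3*13)/(-4) = 39*(-¼) = -39/4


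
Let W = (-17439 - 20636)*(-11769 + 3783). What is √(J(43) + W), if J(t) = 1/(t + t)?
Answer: √2248879162286/86 ≈ 17438.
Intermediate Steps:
J(t) = 1/(2*t)
W = 304066950 (W = -38075*(-7986) = 304066950)
√(J(43) + W) = √((½)/43 + 304066950) = √((½)*(1/43) + 304066950) = √(1/86 + 304066950) = √(26149757701/86) = √2248879162286/86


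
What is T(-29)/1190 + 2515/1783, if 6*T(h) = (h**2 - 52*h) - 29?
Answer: 1104683/636531 ≈ 1.7355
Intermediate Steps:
T(h) = -29/6 - 26*h/3 + h**2/6 (T(h) = ((h**2 - 52*h) - 29)/6 = (-29 + h**2 - 52*h)/6 = -29/6 - 26*h/3 + h**2/6)
T(-29)/1190 + 2515/1783 = (-29/6 - 26/3*(-29) + (1/6)*(-29)**2)/1190 + 2515/1783 = (-29/6 + 754/3 + (1/6)*841)*(1/1190) + 2515*(1/1783) = (-29/6 + 754/3 + 841/6)*(1/1190) + 2515/1783 = (1160/3)*(1/1190) + 2515/1783 = 116/357 + 2515/1783 = 1104683/636531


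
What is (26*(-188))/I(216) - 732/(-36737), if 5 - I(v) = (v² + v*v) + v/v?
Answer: 61967978/856963999 ≈ 0.072311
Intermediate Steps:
I(v) = 4 - 2*v² (I(v) = 5 - ((v² + v*v) + v/v) = 5 - ((v² + v²) + 1) = 5 - (2*v² + 1) = 5 - (1 + 2*v²) = 5 + (-1 - 2*v²) = 4 - 2*v²)
(26*(-188))/I(216) - 732/(-36737) = (26*(-188))/(4 - 2*216²) - 732/(-36737) = -4888/(4 - 2*46656) - 732*(-1/36737) = -4888/(4 - 93312) + 732/36737 = -4888/(-93308) + 732/36737 = -4888*(-1/93308) + 732/36737 = 1222/23327 + 732/36737 = 61967978/856963999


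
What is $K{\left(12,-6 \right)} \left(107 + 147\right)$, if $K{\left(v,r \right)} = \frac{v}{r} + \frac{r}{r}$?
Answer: $-254$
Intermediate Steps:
$K{\left(v,r \right)} = 1 + \frac{v}{r}$ ($K{\left(v,r \right)} = \frac{v}{r} + 1 = 1 + \frac{v}{r}$)
$K{\left(12,-6 \right)} \left(107 + 147\right) = \frac{-6 + 12}{-6} \left(107 + 147\right) = \left(- \frac{1}{6}\right) 6 \cdot 254 = \left(-1\right) 254 = -254$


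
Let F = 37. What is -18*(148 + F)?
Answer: -3330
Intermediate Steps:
-18*(148 + F) = -18*(148 + 37) = -18*185 = -3330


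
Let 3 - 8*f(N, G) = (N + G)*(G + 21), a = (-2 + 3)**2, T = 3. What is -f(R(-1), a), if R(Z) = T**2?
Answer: 217/8 ≈ 27.125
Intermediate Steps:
R(Z) = 9 (R(Z) = 3**2 = 9)
a = 1 (a = 1**2 = 1)
f(N, G) = 3/8 - (21 + G)*(G + N)/8 (f(N, G) = 3/8 - (N + G)*(G + 21)/8 = 3/8 - (G + N)*(21 + G)/8 = 3/8 - (21 + G)*(G + N)/8)
-f(R(-1), a) = -(3/8 - 21/8*1 - 21/8*9 - 1/8*1**2 - 1/8*1*9) = -(3/8 - 21/8 - 189/8 - 1/8*1 - 9/8) = -(3/8 - 21/8 - 189/8 - 1/8 - 9/8) = -1*(-217/8) = 217/8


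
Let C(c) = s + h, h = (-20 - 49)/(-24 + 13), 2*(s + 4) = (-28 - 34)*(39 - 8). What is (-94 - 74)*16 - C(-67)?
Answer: -19022/11 ≈ -1729.3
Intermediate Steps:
s = -965 (s = -4 + ((-28 - 34)*(39 - 8))/2 = -4 + (-62*31)/2 = -4 + (½)*(-1922) = -4 - 961 = -965)
h = 69/11 (h = -69/(-11) = -69*(-1/11) = 69/11 ≈ 6.2727)
C(c) = -10546/11 (C(c) = -965 + 69/11 = -10546/11)
(-94 - 74)*16 - C(-67) = (-94 - 74)*16 - 1*(-10546/11) = -168*16 + 10546/11 = -2688 + 10546/11 = -19022/11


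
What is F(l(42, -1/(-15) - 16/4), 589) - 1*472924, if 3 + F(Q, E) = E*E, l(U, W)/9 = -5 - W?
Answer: -126006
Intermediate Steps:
l(U, W) = -45 - 9*W (l(U, W) = 9*(-5 - W) = -45 - 9*W)
F(Q, E) = -3 + E² (F(Q, E) = -3 + E*E = -3 + E²)
F(l(42, -1/(-15) - 16/4), 589) - 1*472924 = (-3 + 589²) - 1*472924 = (-3 + 346921) - 472924 = 346918 - 472924 = -126006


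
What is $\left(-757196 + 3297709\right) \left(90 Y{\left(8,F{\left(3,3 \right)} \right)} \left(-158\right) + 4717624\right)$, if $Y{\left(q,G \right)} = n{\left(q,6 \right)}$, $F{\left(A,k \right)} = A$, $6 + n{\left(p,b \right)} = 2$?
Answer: $12129689480552$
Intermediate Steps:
$n{\left(p,b \right)} = -4$ ($n{\left(p,b \right)} = -6 + 2 = -4$)
$Y{\left(q,G \right)} = -4$
$\left(-757196 + 3297709\right) \left(90 Y{\left(8,F{\left(3,3 \right)} \right)} \left(-158\right) + 4717624\right) = \left(-757196 + 3297709\right) \left(90 \left(-4\right) \left(-158\right) + 4717624\right) = 2540513 \left(\left(-360\right) \left(-158\right) + 4717624\right) = 2540513 \left(56880 + 4717624\right) = 2540513 \cdot 4774504 = 12129689480552$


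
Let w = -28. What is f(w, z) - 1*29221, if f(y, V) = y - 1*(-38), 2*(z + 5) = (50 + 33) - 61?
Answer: -29211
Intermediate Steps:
z = 6 (z = -5 + ((50 + 33) - 61)/2 = -5 + (83 - 61)/2 = -5 + (1/2)*22 = -5 + 11 = 6)
f(y, V) = 38 + y (f(y, V) = y + 38 = 38 + y)
f(w, z) - 1*29221 = (38 - 28) - 1*29221 = 10 - 29221 = -29211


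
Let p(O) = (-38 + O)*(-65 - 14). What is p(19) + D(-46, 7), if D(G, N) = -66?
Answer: 1435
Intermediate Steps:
p(O) = 3002 - 79*O (p(O) = (-38 + O)*(-79) = 3002 - 79*O)
p(19) + D(-46, 7) = (3002 - 79*19) - 66 = (3002 - 1501) - 66 = 1501 - 66 = 1435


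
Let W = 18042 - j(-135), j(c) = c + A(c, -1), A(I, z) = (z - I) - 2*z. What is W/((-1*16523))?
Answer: -18041/16523 ≈ -1.0919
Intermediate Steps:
A(I, z) = -I - z
j(c) = 1 (j(c) = c + (-c - 1*(-1)) = c + (-c + 1) = c + (1 - c) = 1)
W = 18041 (W = 18042 - 1*1 = 18042 - 1 = 18041)
W/((-1*16523)) = 18041/((-1*16523)) = 18041/(-16523) = 18041*(-1/16523) = -18041/16523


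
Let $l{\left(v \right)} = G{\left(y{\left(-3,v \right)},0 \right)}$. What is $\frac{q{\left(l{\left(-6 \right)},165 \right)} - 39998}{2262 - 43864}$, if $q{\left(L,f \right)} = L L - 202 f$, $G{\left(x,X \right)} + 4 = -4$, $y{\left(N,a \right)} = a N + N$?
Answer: $\frac{36632}{20801} \approx 1.7611$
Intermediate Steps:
$y{\left(N,a \right)} = N + N a$ ($y{\left(N,a \right)} = N a + N = N + N a$)
$G{\left(x,X \right)} = -8$ ($G{\left(x,X \right)} = -4 - 4 = -8$)
$l{\left(v \right)} = -8$
$q{\left(L,f \right)} = L^{2} - 202 f$
$\frac{q{\left(l{\left(-6 \right)},165 \right)} - 39998}{2262 - 43864} = \frac{\left(\left(-8\right)^{2} - 33330\right) - 39998}{2262 - 43864} = \frac{\left(64 - 33330\right) - 39998}{-41602} = \left(-33266 - 39998\right) \left(- \frac{1}{41602}\right) = \left(-73264\right) \left(- \frac{1}{41602}\right) = \frac{36632}{20801}$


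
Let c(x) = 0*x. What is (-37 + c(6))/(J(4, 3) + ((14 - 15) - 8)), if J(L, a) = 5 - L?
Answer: 37/8 ≈ 4.6250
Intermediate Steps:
c(x) = 0
(-37 + c(6))/(J(4, 3) + ((14 - 15) - 8)) = (-37 + 0)/((5 - 1*4) + ((14 - 15) - 8)) = -37/((5 - 4) + (-1 - 8)) = -37/(1 - 9) = -37/(-8) = -1/8*(-37) = 37/8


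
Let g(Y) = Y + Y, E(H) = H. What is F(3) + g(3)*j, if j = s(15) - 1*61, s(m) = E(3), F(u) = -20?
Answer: -368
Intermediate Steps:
g(Y) = 2*Y
s(m) = 3
j = -58 (j = 3 - 1*61 = 3 - 61 = -58)
F(3) + g(3)*j = -20 + (2*3)*(-58) = -20 + 6*(-58) = -20 - 348 = -368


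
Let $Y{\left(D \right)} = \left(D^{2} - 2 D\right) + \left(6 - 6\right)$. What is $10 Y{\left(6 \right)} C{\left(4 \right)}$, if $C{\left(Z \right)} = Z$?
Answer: $960$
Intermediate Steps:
$Y{\left(D \right)} = D^{2} - 2 D$ ($Y{\left(D \right)} = \left(D^{2} - 2 D\right) + \left(6 - 6\right) = \left(D^{2} - 2 D\right) + 0 = D^{2} - 2 D$)
$10 Y{\left(6 \right)} C{\left(4 \right)} = 10 \cdot 6 \left(-2 + 6\right) 4 = 10 \cdot 6 \cdot 4 \cdot 4 = 10 \cdot 24 \cdot 4 = 240 \cdot 4 = 960$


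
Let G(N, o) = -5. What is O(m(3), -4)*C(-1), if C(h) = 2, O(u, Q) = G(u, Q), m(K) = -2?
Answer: -10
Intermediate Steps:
O(u, Q) = -5
O(m(3), -4)*C(-1) = -5*2 = -10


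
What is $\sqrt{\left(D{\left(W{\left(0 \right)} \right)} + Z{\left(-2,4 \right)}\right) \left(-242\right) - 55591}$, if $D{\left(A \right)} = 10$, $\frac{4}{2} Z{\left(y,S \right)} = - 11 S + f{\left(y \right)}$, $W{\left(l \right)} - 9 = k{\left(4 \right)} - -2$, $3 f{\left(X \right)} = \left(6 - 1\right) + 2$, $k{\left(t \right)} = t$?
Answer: $\frac{2 i \sqrt{119181}}{3} \approx 230.15 i$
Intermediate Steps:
$f{\left(X \right)} = \frac{7}{3}$ ($f{\left(X \right)} = \frac{\left(6 - 1\right) + 2}{3} = \frac{5 + 2}{3} = \frac{1}{3} \cdot 7 = \frac{7}{3}$)
$W{\left(l \right)} = 15$ ($W{\left(l \right)} = 9 + \left(4 - -2\right) = 9 + \left(4 + 2\right) = 9 + 6 = 15$)
$Z{\left(y,S \right)} = \frac{7}{6} - \frac{11 S}{2}$ ($Z{\left(y,S \right)} = \frac{- 11 S + \frac{7}{3}}{2} = \frac{\frac{7}{3} - 11 S}{2} = \frac{7}{6} - \frac{11 S}{2}$)
$\sqrt{\left(D{\left(W{\left(0 \right)} \right)} + Z{\left(-2,4 \right)}\right) \left(-242\right) - 55591} = \sqrt{\left(10 + \left(\frac{7}{6} - 22\right)\right) \left(-242\right) - 55591} = \sqrt{\left(10 - \frac{125}{6}\right) \left(-242\right) - 55591} = \sqrt{\left(- \frac{65}{6}\right) \left(-242\right) - 55591} = \sqrt{\frac{7865}{3} - 55591} = \sqrt{- \frac{158908}{3}} = \frac{2 i \sqrt{119181}}{3}$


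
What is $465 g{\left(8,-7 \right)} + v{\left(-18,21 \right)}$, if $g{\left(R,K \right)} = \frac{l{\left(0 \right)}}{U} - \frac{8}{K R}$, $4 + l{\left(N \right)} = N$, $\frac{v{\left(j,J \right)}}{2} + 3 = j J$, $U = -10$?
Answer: $- \frac{3567}{7} \approx -509.57$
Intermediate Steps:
$v{\left(j,J \right)} = -6 + 2 J j$ ($v{\left(j,J \right)} = -6 + 2 j J = -6 + 2 J j$)
$l{\left(N \right)} = -4 + N$
$g{\left(R,K \right)} = \frac{2}{5} - \frac{8}{K R}$ ($g{\left(R,K \right)} = \frac{-4 + 0}{-10} - \frac{8}{K R} = \left(-4\right) \left(- \frac{1}{10}\right) - 8 \frac{1}{K R} = \frac{2}{5} - \frac{8}{K R}$)
$465 g{\left(8,-7 \right)} + v{\left(-18,21 \right)} = 465 \left(\frac{2}{5} - \frac{8}{\left(-7\right) 8}\right) + \left(-6 + 2 \cdot 21 \left(-18\right)\right) = 465 \left(\frac{2}{5} - \left(- \frac{8}{7}\right) \frac{1}{8}\right) - 762 = 465 \left(\frac{2}{5} + \frac{1}{7}\right) - 762 = 465 \cdot \frac{19}{35} - 762 = \frac{1767}{7} - 762 = - \frac{3567}{7}$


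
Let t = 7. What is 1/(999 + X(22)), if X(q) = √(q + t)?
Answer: 999/997972 - √29/997972 ≈ 0.00099563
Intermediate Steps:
X(q) = √(7 + q) (X(q) = √(q + 7) = √(7 + q))
1/(999 + X(22)) = 1/(999 + √(7 + 22)) = 1/(999 + √29)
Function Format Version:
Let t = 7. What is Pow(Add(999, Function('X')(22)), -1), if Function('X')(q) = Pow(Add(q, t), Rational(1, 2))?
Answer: Add(Rational(999, 997972), Mul(Rational(-1, 997972), Pow(29, Rational(1, 2)))) ≈ 0.00099563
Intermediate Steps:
Function('X')(q) = Pow(Add(7, q), Rational(1, 2)) (Function('X')(q) = Pow(Add(q, 7), Rational(1, 2)) = Pow(Add(7, q), Rational(1, 2)))
Pow(Add(999, Function('X')(22)), -1) = Pow(Add(999, Pow(Add(7, 22), Rational(1, 2))), -1) = Pow(Add(999, Pow(29, Rational(1, 2))), -1)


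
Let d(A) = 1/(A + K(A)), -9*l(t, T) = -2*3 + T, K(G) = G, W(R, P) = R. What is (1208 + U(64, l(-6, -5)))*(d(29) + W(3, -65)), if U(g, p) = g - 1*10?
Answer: 110425/29 ≈ 3807.8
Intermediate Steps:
l(t, T) = ⅔ - T/9 (l(t, T) = -(-2*3 + T)/9 = -(-6 + T)/9 = ⅔ - T/9)
d(A) = 1/(2*A) (d(A) = 1/(A + A) = 1/(2*A))
U(g, p) = -10 + g (U(g, p) = g - 10 = -10 + g)
(1208 + U(64, l(-6, -5)))*(d(29) + W(3, -65)) = (1208 + (-10 + 64))*((½)/29 + 3) = (1208 + 54)*((½)*(1/29) + 3) = 1262*(1/58 + 3) = 1262*(175/58) = 110425/29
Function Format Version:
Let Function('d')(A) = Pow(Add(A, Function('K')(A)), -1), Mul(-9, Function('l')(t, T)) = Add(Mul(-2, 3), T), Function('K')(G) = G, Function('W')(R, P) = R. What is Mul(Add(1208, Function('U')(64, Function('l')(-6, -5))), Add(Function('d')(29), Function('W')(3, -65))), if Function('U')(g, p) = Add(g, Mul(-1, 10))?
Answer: Rational(110425, 29) ≈ 3807.8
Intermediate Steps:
Function('l')(t, T) = Add(Rational(2, 3), Mul(Rational(-1, 9), T)) (Function('l')(t, T) = Mul(Rational(-1, 9), Add(Mul(-2, 3), T)) = Mul(Rational(-1, 9), Add(-6, T)) = Add(Rational(2, 3), Mul(Rational(-1, 9), T)))
Function('d')(A) = Mul(Rational(1, 2), Pow(A, -1)) (Function('d')(A) = Pow(Add(A, A), -1) = Pow(Mul(2, A), -1) = Mul(Rational(1, 2), Pow(A, -1)))
Function('U')(g, p) = Add(-10, g) (Function('U')(g, p) = Add(g, -10) = Add(-10, g))
Mul(Add(1208, Function('U')(64, Function('l')(-6, -5))), Add(Function('d')(29), Function('W')(3, -65))) = Mul(Add(1208, Add(-10, 64)), Add(Mul(Rational(1, 2), Pow(29, -1)), 3)) = Mul(Add(1208, 54), Add(Mul(Rational(1, 2), Rational(1, 29)), 3)) = Mul(1262, Add(Rational(1, 58), 3)) = Mul(1262, Rational(175, 58)) = Rational(110425, 29)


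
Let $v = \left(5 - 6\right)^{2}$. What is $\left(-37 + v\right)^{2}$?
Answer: $1296$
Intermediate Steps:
$v = 1$ ($v = \left(5 - 6\right)^{2} = \left(-1\right)^{2} = 1$)
$\left(-37 + v\right)^{2} = \left(-37 + 1\right)^{2} = \left(-36\right)^{2} = 1296$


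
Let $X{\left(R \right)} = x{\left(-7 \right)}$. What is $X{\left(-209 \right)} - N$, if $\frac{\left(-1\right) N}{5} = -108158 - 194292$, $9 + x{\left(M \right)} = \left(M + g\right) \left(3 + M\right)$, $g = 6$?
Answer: $-1512255$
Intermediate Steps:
$x{\left(M \right)} = -9 + \left(3 + M\right) \left(6 + M\right)$ ($x{\left(M \right)} = -9 + \left(M + 6\right) \left(3 + M\right) = -9 + \left(6 + M\right) \left(3 + M\right) = -9 + \left(3 + M\right) \left(6 + M\right)$)
$X{\left(R \right)} = -5$ ($X{\left(R \right)} = 9 + \left(-7\right)^{2} + 9 \left(-7\right) = 9 + 49 - 63 = -5$)
$N = 1512250$ ($N = - 5 \left(-108158 - 194292\right) = \left(-5\right) \left(-302450\right) = 1512250$)
$X{\left(-209 \right)} - N = -5 - 1512250 = -1512255$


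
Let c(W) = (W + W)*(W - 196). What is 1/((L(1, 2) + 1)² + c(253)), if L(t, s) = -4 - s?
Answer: 1/28867 ≈ 3.4642e-5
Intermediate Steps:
c(W) = 2*W*(-196 + W) (c(W) = (2*W)*(-196 + W) = 2*W*(-196 + W))
1/((L(1, 2) + 1)² + c(253)) = 1/(((-4 - 1*2) + 1)² + 2*253*(-196 + 253)) = 1/(((-4 - 2) + 1)² + 2*253*57) = 1/((-6 + 1)² + 28842) = 1/((-5)² + 28842) = 1/(25 + 28842) = 1/28867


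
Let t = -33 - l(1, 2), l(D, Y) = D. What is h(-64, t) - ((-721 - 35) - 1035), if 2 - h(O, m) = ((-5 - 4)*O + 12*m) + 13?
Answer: 1612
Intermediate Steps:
t = -34 (t = -33 - 1*1 = -33 - 1 = -34)
h(O, m) = -11 - 12*m + 9*O (h(O, m) = 2 - (((-5 - 4)*O + 12*m) + 13) = 2 - ((-9*O + 12*m) + 13) = 2 - (13 - 9*O + 12*m) = 2 + (-13 - 12*m + 9*O) = -11 - 12*m + 9*O)
h(-64, t) - ((-721 - 35) - 1035) = (-11 - 12*(-34) + 9*(-64)) - ((-721 - 35) - 1035) = (-11 + 408 - 576) - (-756 - 1035) = -179 - 1*(-1791) = -179 + 1791 = 1612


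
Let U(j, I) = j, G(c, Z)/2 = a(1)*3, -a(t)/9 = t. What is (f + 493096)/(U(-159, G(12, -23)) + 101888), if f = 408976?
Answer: 902072/101729 ≈ 8.8674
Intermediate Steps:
a(t) = -9*t
G(c, Z) = -54 (G(c, Z) = 2*(-9*1*3) = 2*(-9*3) = 2*(-27) = -54)
(f + 493096)/(U(-159, G(12, -23)) + 101888) = (408976 + 493096)/(-159 + 101888) = 902072/101729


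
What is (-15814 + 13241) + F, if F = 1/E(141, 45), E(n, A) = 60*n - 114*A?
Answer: -8568089/3330 ≈ -2573.0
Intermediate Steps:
E(n, A) = -114*A + 60*n
F = 1/3330 (F = 1/(-114*45 + 60*141) = 1/(-5130 + 8460) = 1/3330 ≈ 0.00030030)
(-15814 + 13241) + F = (-15814 + 13241) + 1/3330 = -2573 + 1/3330 = -8568089/3330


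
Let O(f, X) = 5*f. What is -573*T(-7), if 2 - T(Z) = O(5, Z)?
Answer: 13179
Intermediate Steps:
T(Z) = -23 (T(Z) = 2 - 5*5 = 2 - 1*25 = 2 - 25 = -23)
-573*T(-7) = -573*(-23) = 13179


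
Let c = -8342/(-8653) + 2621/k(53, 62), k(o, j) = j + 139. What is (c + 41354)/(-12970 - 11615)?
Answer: -71949424817/42759535005 ≈ -1.6827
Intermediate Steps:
k(o, j) = 139 + j
c = 24356255/1739253 (c = -8342/(-8653) + 2621/(139 + 62) = -8342*(-1/8653) + 2621/201 = 8342/8653 + 2621*(1/201) = 8342/8653 + 2621/201 = 24356255/1739253 ≈ 14.004)
(c + 41354)/(-12970 - 11615) = (24356255/1739253 + 41354)/(-12970 - 11615) = (71949424817/1739253)/(-24585) = (71949424817/1739253)*(-1/24585) = -71949424817/42759535005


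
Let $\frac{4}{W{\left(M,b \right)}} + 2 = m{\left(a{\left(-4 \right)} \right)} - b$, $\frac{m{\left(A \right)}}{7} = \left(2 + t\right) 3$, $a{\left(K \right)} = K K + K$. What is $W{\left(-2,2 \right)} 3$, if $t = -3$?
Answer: $- \frac{12}{25} \approx -0.48$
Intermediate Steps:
$a{\left(K \right)} = K + K^{2}$ ($a{\left(K \right)} = K^{2} + K = K + K^{2}$)
$m{\left(A \right)} = -21$ ($m{\left(A \right)} = 7 \left(2 - 3\right) 3 = 7 \left(\left(-1\right) 3\right) = 7 \left(-3\right) = -21$)
$W{\left(M,b \right)} = \frac{4}{-23 - b}$ ($W{\left(M,b \right)} = \frac{4}{-2 - \left(21 + b\right)} = \frac{4}{-23 - b}$)
$W{\left(-2,2 \right)} 3 = - \frac{4}{23 + 2} \cdot 3 = - \frac{4}{25} \cdot 3 = \left(-4\right) \frac{1}{25} \cdot 3 = \left(- \frac{4}{25}\right) 3 = - \frac{12}{25}$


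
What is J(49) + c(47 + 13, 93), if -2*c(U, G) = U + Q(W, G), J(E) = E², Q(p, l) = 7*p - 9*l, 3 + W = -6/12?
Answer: 11207/4 ≈ 2801.8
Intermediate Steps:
W = -7/2 (W = -3 - 6/12 = -3 - 6*1/12 = -3 - ½ = -7/2 ≈ -3.5000)
Q(p, l) = -9*l + 7*p
c(U, G) = 49/4 - U/2 + 9*G/2 (c(U, G) = -(U + (-9*G + 7*(-7/2)))/2 = -(U + (-9*G - 49/2))/2 = -(U + (-49/2 - 9*G))/2 = -(-49/2 + U - 9*G)/2 = 49/4 - U/2 + 9*G/2)
J(49) + c(47 + 13, 93) = 49² + (49/4 - (47 + 13)/2 + (9/2)*93) = 2401 + (49/4 - ½*60 + 837/2) = 2401 + (49/4 - 30 + 837/2) = 2401 + 1603/4 = 11207/4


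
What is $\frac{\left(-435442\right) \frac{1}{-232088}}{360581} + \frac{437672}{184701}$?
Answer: $\frac{18313664188525429}{7728492254132364} \approx 2.3696$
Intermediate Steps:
$\frac{\left(-435442\right) \frac{1}{-232088}}{360581} + \frac{437672}{184701} = \left(-435442\right) \left(- \frac{1}{232088}\right) \frac{1}{360581} + 437672 \cdot \frac{1}{184701} = \frac{217721}{116044} \cdot \frac{1}{360581} + \frac{437672}{184701} = \frac{217721}{41843261564} + \frac{437672}{184701} = \frac{18313664188525429}{7728492254132364}$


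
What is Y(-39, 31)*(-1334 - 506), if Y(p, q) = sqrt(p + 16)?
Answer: -1840*I*sqrt(23) ≈ -8824.3*I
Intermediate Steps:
Y(p, q) = sqrt(16 + p)
Y(-39, 31)*(-1334 - 506) = sqrt(16 - 39)*(-1334 - 506) = sqrt(-23)*(-1840) = (I*sqrt(23))*(-1840) = -1840*I*sqrt(23)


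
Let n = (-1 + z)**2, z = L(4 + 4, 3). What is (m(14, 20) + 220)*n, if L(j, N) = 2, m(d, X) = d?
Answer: 234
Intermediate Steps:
z = 2
n = 1 (n = (-1 + 2)**2 = 1**2 = 1)
(m(14, 20) + 220)*n = (14 + 220)*1 = 234*1 = 234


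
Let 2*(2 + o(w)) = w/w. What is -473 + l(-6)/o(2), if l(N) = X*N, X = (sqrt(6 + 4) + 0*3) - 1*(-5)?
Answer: -453 + 4*sqrt(10) ≈ -440.35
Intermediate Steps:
X = 5 + sqrt(10) (X = (sqrt(10) + 0) + 5 = sqrt(10) + 5 = 5 + sqrt(10) ≈ 8.1623)
o(w) = -3/2 (o(w) = -2 + (w/w)/2 = -2 + (1/2)*1 = -2 + 1/2 = -3/2)
l(N) = N*(5 + sqrt(10)) (l(N) = (5 + sqrt(10))*N = N*(5 + sqrt(10)))
-473 + l(-6)/o(2) = -473 + (-6*(5 + sqrt(10)))/(-3/2) = -473 + (-30 - 6*sqrt(10))*(-2/3) = -473 + (20 + 4*sqrt(10)) = -453 + 4*sqrt(10)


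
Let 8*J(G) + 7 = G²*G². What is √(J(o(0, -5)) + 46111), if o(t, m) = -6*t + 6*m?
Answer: √2357762/4 ≈ 383.88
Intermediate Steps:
J(G) = -7/8 + G⁴/8 (J(G) = -7/8 + (G²*G²)/8 = -7/8 + G⁴/8)
√(J(o(0, -5)) + 46111) = √((-7/8 + (-6*0 + 6*(-5))⁴/8) + 46111) = √((-7/8 + (0 - 30)⁴/8) + 46111) = √((-7/8 + (⅛)*(-30)⁴) + 46111) = √((-7/8 + (⅛)*810000) + 46111) = √((-7/8 + 101250) + 46111) = √(809993/8 + 46111) = √(1178881/8) = √2357762/4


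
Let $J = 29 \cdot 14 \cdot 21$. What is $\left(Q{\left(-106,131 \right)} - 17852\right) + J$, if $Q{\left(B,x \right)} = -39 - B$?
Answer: $-9259$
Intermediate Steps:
$J = 8526$ ($J = 406 \cdot 21 = 8526$)
$\left(Q{\left(-106,131 \right)} - 17852\right) + J = \left(\left(-39 - -106\right) - 17852\right) + 8526 = \left(\left(-39 + 106\right) - 17852\right) + 8526 = \left(67 - 17852\right) + 8526 = -17785 + 8526 = -9259$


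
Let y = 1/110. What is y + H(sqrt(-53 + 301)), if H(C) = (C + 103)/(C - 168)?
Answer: -237843/384670 - 271*sqrt(62)/13988 ≈ -0.77085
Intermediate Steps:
H(C) = (103 + C)/(-168 + C)
y = 1/110 ≈ 0.0090909
y + H(sqrt(-53 + 301)) = 1/110 + (103 + sqrt(-53 + 301))/(-168 + sqrt(-53 + 301)) = 1/110 + (103 + sqrt(248))/(-168 + sqrt(248)) = 1/110 + (103 + 2*sqrt(62))/(-168 + 2*sqrt(62))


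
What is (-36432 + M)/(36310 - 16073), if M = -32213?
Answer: -68645/20237 ≈ -3.3921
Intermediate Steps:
(-36432 + M)/(36310 - 16073) = (-36432 - 32213)/(36310 - 16073) = -68645/20237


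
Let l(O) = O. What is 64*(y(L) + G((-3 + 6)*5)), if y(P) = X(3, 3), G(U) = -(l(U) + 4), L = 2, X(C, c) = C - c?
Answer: -1216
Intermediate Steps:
G(U) = -4 - U (G(U) = -(U + 4) = -(4 + U) = -4 - U)
y(P) = 0 (y(P) = 3 - 1*3 = 3 - 3 = 0)
64*(y(L) + G((-3 + 6)*5)) = 64*(0 + (-4 - (-3 + 6)*5)) = 64*(0 + (-4 - 3*5)) = 64*(0 + (-4 - 1*15)) = 64*(0 + (-4 - 15)) = 64*(0 - 19) = 64*(-19) = -1216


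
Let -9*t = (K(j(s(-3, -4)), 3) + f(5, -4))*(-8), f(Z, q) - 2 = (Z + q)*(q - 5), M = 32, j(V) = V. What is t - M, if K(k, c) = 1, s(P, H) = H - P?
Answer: -112/3 ≈ -37.333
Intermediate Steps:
f(Z, q) = 2 + (-5 + q)*(Z + q) (f(Z, q) = 2 + (Z + q)*(q - 5) = 2 + (Z + q)*(-5 + q) = 2 + (-5 + q)*(Z + q))
t = -16/3 (t = -(1 + (2 + (-4)² - 5*5 - 5*(-4) + 5*(-4)))*(-8)/9 = -(1 + (2 + 16 - 25 + 20 - 20))*(-8)/9 = -(1 - 7)*(-8)/9 = -(-2)*(-8)/3 = -⅑*48 = -16/3 ≈ -5.3333)
t - M = -16/3 - 1*32 = -16/3 - 32 = -112/3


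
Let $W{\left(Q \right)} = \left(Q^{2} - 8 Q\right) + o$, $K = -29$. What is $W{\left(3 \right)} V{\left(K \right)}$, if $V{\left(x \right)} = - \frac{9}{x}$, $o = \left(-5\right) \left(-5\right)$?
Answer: $\frac{90}{29} \approx 3.1034$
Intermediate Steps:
$o = 25$
$W{\left(Q \right)} = 25 + Q^{2} - 8 Q$ ($W{\left(Q \right)} = \left(Q^{2} - 8 Q\right) + 25 = 25 + Q^{2} - 8 Q$)
$W{\left(3 \right)} V{\left(K \right)} = \left(25 + 3^{2} - 24\right) \left(- \frac{9}{-29}\right) = \left(25 + 9 - 24\right) \left(\left(-9\right) \left(- \frac{1}{29}\right)\right) = 10 \cdot \frac{9}{29} = \frac{90}{29}$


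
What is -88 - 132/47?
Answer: -4268/47 ≈ -90.808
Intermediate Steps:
-88 - 132/47 = -4268/47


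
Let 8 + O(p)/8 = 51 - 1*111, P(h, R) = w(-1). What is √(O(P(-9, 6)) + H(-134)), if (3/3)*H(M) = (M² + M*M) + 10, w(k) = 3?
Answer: 133*√2 ≈ 188.09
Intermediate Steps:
P(h, R) = 3
H(M) = 10 + 2*M² (H(M) = (M² + M*M) + 10 = (M² + M²) + 10 = 2*M² + 10 = 10 + 2*M²)
O(p) = -544 (O(p) = -64 + 8*(51 - 1*111) = -64 + 8*(51 - 111) = -64 + 8*(-60) = -64 - 480 = -544)
√(O(P(-9, 6)) + H(-134)) = √(-544 + (10 + 2*(-134)²)) = √(-544 + (10 + 2*17956)) = √(-544 + (10 + 35912)) = √(-544 + 35922) = √35378 = 133*√2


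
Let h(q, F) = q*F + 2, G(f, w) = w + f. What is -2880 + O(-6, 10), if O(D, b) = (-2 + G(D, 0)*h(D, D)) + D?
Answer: -3116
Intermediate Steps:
G(f, w) = f + w
h(q, F) = 2 + F*q (h(q, F) = F*q + 2 = 2 + F*q)
O(D, b) = -2 + D + D*(2 + D²) (O(D, b) = (-2 + (D + 0)*(2 + D*D)) + D = (-2 + D*(2 + D²)) + D = -2 + D + D*(2 + D²))
-2880 + O(-6, 10) = -2880 + (-2 + (-6)³ + 3*(-6)) = -2880 + (-2 - 216 - 18) = -2880 - 236 = -3116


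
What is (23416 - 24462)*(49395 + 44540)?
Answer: -98256010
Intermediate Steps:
(23416 - 24462)*(49395 + 44540) = -1046*93935 = -98256010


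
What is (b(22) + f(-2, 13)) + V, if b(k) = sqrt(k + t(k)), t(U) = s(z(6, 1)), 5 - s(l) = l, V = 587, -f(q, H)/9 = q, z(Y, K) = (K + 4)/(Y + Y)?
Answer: 605 + sqrt(957)/6 ≈ 610.16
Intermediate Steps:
z(Y, K) = (4 + K)/(2*Y) (z(Y, K) = (4 + K)/((2*Y)) = (4 + K)*(1/(2*Y)) = (4 + K)/(2*Y))
f(q, H) = -9*q
s(l) = 5 - l
t(U) = 55/12 (t(U) = 5 - (4 + 1)/(2*6) = 5 - 5/(2*6) = 5 - 1*5/12 = 5 - 5/12 = 55/12)
b(k) = sqrt(55/12 + k) (b(k) = sqrt(k + 55/12) = sqrt(55/12 + k))
(b(22) + f(-2, 13)) + V = (sqrt(165 + 36*22)/6 - 9*(-2)) + 587 = (sqrt(165 + 792)/6 + 18) + 587 = (sqrt(957)/6 + 18) + 587 = (18 + sqrt(957)/6) + 587 = 605 + sqrt(957)/6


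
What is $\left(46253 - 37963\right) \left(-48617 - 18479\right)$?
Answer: $-556225840$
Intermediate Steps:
$\left(46253 - 37963\right) \left(-48617 - 18479\right) = 8290 \left(-67096\right) = -556225840$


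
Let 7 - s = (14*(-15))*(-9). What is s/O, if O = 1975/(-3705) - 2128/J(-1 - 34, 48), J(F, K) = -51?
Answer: -29393/643 ≈ -45.712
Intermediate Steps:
O = 172967/4199 (O = 1975/(-3705) - 2128/(-51) = 1975*(-1/3705) - 2128*(-1/51) = -395/741 + 2128/51 = 172967/4199 ≈ 41.192)
s = -1883 (s = 7 - 14*(-15)*(-9) = 7 - (-210)*(-9) = 7 - 1*1890 = 7 - 1890 = -1883)
s/O = -1883/172967/4199 = -1883*4199/172967 = -29393/643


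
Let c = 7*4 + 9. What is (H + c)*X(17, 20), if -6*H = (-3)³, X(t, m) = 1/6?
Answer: 83/12 ≈ 6.9167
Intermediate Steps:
X(t, m) = ⅙
c = 37 (c = 28 + 9 = 37)
H = 9/2 (H = -⅙*(-3)³ = -⅙*(-27) = 9/2 ≈ 4.5000)
(H + c)*X(17, 20) = (9/2 + 37)*(⅙) = (83/2)*(⅙) = 83/12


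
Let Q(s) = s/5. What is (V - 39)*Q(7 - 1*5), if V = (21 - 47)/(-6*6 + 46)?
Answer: -416/25 ≈ -16.640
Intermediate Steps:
V = -13/5 (V = -26/(-36 + 46) = -26/10 = -26*⅒ = -13/5 ≈ -2.6000)
Q(s) = s/5 (Q(s) = s*(⅕) = s/5)
(V - 39)*Q(7 - 1*5) = (-13/5 - 39)*((7 - 1*5)/5) = -208*(7 - 5)/25 = -208*2/25 = -208/5*⅖ = -416/25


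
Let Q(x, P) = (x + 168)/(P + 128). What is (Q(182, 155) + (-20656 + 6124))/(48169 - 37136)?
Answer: -4112206/3122339 ≈ -1.3170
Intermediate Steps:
Q(x, P) = (168 + x)/(128 + P)
(Q(182, 155) + (-20656 + 6124))/(48169 - 37136) = ((168 + 182)/(128 + 155) + (-20656 + 6124))/(48169 - 37136) = (350/283 - 14532)/11033 = ((1/283)*350 - 14532)*(1/11033) = (350/283 - 14532)*(1/11033) = -4112206/283*1/11033 = -4112206/3122339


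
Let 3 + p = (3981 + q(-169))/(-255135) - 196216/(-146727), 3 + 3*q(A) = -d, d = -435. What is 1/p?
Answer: -2495679543/4189950610 ≈ -0.59563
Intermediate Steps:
q(A) = 144 (q(A) = -1 + (-1*(-435))/3 = -1 + (1/3)*435 = -1 + 145 = 144)
p = -4189950610/2495679543 (p = -3 + ((3981 + 144)/(-255135) - 196216/(-146727)) = -3 + (4125*(-1/255135) - 196216*(-1/146727)) = -3 + (-275/17009 + 196216/146727) = -3 + 3297088019/2495679543 = -4189950610/2495679543 ≈ -1.6789)
1/p = 1/(-4189950610/2495679543) = -2495679543/4189950610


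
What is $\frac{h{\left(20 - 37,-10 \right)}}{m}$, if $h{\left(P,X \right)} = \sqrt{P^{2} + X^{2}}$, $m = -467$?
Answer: $- \frac{\sqrt{389}}{467} \approx -0.042234$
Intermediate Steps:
$\frac{h{\left(20 - 37,-10 \right)}}{m} = \frac{\sqrt{\left(20 - 37\right)^{2} + \left(-10\right)^{2}}}{-467} = \sqrt{\left(20 - 37\right)^{2} + 100} \left(- \frac{1}{467}\right) = \sqrt{\left(-17\right)^{2} + 100} \left(- \frac{1}{467}\right) = \sqrt{289 + 100} \left(- \frac{1}{467}\right) = \sqrt{389} \left(- \frac{1}{467}\right) = - \frac{\sqrt{389}}{467}$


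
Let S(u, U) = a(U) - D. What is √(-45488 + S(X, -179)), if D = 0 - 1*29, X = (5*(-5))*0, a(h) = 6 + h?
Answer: 8*I*√713 ≈ 213.62*I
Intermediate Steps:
X = 0 (X = -25*0 = 0)
D = -29 (D = 0 - 29 = -29)
S(u, U) = 35 + U (S(u, U) = (6 + U) - 1*(-29) = (6 + U) + 29 = 35 + U)
√(-45488 + S(X, -179)) = √(-45488 + (35 - 179)) = √(-45488 - 144) = √(-45632) = 8*I*√713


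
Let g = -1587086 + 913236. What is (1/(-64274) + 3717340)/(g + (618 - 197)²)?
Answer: -238928311159/31919046866 ≈ -7.4854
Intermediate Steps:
g = -673850
(1/(-64274) + 3717340)/(g + (618 - 197)²) = (1/(-64274) + 3717340)/(-673850 + (618 - 197)²) = (-1/64274 + 3717340)/(-673850 + 421²) = 238928311159/(64274*(-673850 + 177241)) = (238928311159/64274)/(-496609) = (238928311159/64274)*(-1/496609) = -238928311159/31919046866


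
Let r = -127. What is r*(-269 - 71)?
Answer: 43180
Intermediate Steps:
r*(-269 - 71) = -127*(-269 - 71) = -127*(-340) = 43180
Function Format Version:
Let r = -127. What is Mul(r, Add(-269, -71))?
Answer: 43180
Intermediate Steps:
Mul(r, Add(-269, -71)) = Mul(-127, Add(-269, -71)) = Mul(-127, -340) = 43180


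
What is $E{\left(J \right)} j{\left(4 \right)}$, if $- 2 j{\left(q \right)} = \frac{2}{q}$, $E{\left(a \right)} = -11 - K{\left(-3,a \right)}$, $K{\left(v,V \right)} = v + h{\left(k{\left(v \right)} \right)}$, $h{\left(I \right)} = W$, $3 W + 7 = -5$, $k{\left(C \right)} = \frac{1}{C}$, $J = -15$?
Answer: $1$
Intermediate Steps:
$W = -4$ ($W = - \frac{7}{3} + \frac{1}{3} \left(-5\right) = - \frac{7}{3} - \frac{5}{3} = -4$)
$h{\left(I \right)} = -4$
$K{\left(v,V \right)} = -4 + v$ ($K{\left(v,V \right)} = v - 4 = -4 + v$)
$E{\left(a \right)} = -4$ ($E{\left(a \right)} = -11 - \left(-4 - 3\right) = -11 - -7 = -11 + 7 = -4$)
$j{\left(q \right)} = - \frac{1}{q}$ ($j{\left(q \right)} = - \frac{2 \frac{1}{q}}{2} = - \frac{1}{q}$)
$E{\left(J \right)} j{\left(4 \right)} = - 4 \left(- \frac{1}{4}\right) = - 4 \left(\left(-1\right) \frac{1}{4}\right) = \left(-4\right) \left(- \frac{1}{4}\right) = 1$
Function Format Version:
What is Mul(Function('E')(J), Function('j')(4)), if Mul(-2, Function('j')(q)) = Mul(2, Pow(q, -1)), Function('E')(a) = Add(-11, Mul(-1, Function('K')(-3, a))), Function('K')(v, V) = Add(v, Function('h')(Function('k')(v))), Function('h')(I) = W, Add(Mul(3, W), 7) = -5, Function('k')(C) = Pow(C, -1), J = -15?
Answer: 1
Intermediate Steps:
W = -4 (W = Add(Rational(-7, 3), Mul(Rational(1, 3), -5)) = Add(Rational(-7, 3), Rational(-5, 3)) = -4)
Function('h')(I) = -4
Function('K')(v, V) = Add(-4, v) (Function('K')(v, V) = Add(v, -4) = Add(-4, v))
Function('E')(a) = -4 (Function('E')(a) = Add(-11, Mul(-1, Add(-4, -3))) = Add(-11, Mul(-1, -7)) = Add(-11, 7) = -4)
Function('j')(q) = Mul(-1, Pow(q, -1)) (Function('j')(q) = Mul(Rational(-1, 2), Mul(2, Pow(q, -1))) = Mul(-1, Pow(q, -1)))
Mul(Function('E')(J), Function('j')(4)) = Mul(-4, Mul(-1, Pow(4, -1))) = Mul(-4, Mul(-1, Rational(1, 4))) = Mul(-4, Rational(-1, 4)) = 1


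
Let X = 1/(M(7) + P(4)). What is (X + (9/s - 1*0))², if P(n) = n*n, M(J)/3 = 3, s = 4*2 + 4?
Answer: 6241/10000 ≈ 0.62410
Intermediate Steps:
s = 12 (s = 8 + 4 = 12)
M(J) = 9 (M(J) = 3*3 = 9)
P(n) = n²
X = 1/25 (X = 1/(9 + 4²) = 1/(9 + 16) = 1/25 ≈ 0.040000)
(X + (9/s - 1*0))² = (1/25 + (9/12 - 1*0))² = (1/25 + (9*(1/12) + 0))² = (1/25 + (¾ + 0))² = (1/25 + ¾)² = (79/100)² = 6241/10000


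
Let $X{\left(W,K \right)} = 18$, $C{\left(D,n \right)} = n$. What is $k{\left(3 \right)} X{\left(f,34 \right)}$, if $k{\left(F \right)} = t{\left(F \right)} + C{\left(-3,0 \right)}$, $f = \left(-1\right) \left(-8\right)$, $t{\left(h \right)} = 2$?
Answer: $36$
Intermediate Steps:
$f = 8$
$k{\left(F \right)} = 2$ ($k{\left(F \right)} = 2 + 0 = 2$)
$k{\left(3 \right)} X{\left(f,34 \right)} = 2 \cdot 18 = 36$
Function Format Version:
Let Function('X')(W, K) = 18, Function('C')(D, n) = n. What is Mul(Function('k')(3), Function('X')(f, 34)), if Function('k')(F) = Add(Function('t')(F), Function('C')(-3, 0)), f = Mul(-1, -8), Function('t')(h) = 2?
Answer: 36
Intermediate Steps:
f = 8
Function('k')(F) = 2 (Function('k')(F) = Add(2, 0) = 2)
Mul(Function('k')(3), Function('X')(f, 34)) = Mul(2, 18) = 36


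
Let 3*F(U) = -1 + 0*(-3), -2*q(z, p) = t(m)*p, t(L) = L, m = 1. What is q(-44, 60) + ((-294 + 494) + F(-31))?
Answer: 509/3 ≈ 169.67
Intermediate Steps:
q(z, p) = -p/2
F(U) = -⅓ (F(U) = (-1 + 0*(-3))/3 = (-1 + 0)/3 = (⅓)*(-1) = -⅓)
q(-44, 60) + ((-294 + 494) + F(-31)) = -½*60 + ((-294 + 494) - ⅓) = -30 + (200 - ⅓) = -30 + 599/3 = 509/3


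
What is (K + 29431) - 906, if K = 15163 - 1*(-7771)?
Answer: 51459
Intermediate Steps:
K = 22934 (K = 15163 + 7771 = 22934)
(K + 29431) - 906 = (22934 + 29431) - 906 = 52365 - 906 = 51459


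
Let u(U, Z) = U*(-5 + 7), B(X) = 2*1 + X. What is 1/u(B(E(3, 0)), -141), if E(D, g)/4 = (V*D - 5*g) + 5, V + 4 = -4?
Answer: -1/148 ≈ -0.0067568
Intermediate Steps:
V = -8 (V = -4 - 4 = -8)
E(D, g) = 20 - 32*D - 20*g (E(D, g) = 4*((-8*D - 5*g) + 5) = 4*(5 - 8*D - 5*g) = 20 - 32*D - 20*g)
B(X) = 2 + X
u(U, Z) = 2*U (u(U, Z) = U*2 = 2*U)
1/u(B(E(3, 0)), -141) = 1/(2*(2 + (20 - 32*3 - 20*0))) = 1/(2*(2 + (20 - 96 + 0))) = 1/(2*(2 - 76)) = 1/(2*(-74)) = 1/(-148) = -1/148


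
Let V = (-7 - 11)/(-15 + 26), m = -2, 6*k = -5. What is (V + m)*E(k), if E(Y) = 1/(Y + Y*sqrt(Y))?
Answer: 288/121 - 48*I*sqrt(30)/121 ≈ 2.3802 - 2.1728*I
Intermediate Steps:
k = -5/6 (k = (1/6)*(-5) = -5/6 ≈ -0.83333)
E(Y) = 1/(Y + Y**(3/2))
V = -18/11 ≈ -1.6364
(V + m)*E(k) = (-18/11 - 2)/(-5/6 + (-5/6)**(3/2)) = -40/(11*(-5/6 - 5*I*sqrt(30)/36))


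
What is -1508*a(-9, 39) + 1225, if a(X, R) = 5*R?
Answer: -292835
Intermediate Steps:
-1508*a(-9, 39) + 1225 = -7540*39 + 1225 = -1508*195 + 1225 = -294060 + 1225 = -292835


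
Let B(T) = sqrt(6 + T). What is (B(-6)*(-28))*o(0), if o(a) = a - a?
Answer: 0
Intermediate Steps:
o(a) = 0
(B(-6)*(-28))*o(0) = (sqrt(6 - 6)*(-28))*0 = (sqrt(0)*(-28))*0 = (0*(-28))*0 = 0*0 = 0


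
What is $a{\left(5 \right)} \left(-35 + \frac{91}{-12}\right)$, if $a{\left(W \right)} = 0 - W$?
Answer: $\frac{2555}{12} \approx 212.92$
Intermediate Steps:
$a{\left(W \right)} = - W$
$a{\left(5 \right)} \left(-35 + \frac{91}{-12}\right) = \left(-1\right) 5 \left(-35 + \frac{91}{-12}\right) = - 5 \left(-35 + 91 \left(- \frac{1}{12}\right)\right) = - 5 \left(-35 - \frac{91}{12}\right) = \left(-5\right) \left(- \frac{511}{12}\right) = \frac{2555}{12}$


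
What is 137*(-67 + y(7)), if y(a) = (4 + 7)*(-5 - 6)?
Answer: -25756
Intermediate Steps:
y(a) = -121 (y(a) = 11*(-11) = -121)
137*(-67 + y(7)) = 137*(-67 - 121) = 137*(-188) = -25756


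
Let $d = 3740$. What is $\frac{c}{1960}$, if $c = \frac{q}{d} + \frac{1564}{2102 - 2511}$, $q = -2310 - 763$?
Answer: $- \frac{7106217}{2998133600} \approx -0.0023702$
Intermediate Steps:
$q = -3073$ ($q = -2310 - 763 = -3073$)
$c = - \frac{7106217}{1529660}$ ($c = - \frac{3073}{3740} + \frac{1564}{2102 - 2511} = \left(-3073\right) \frac{1}{3740} + \frac{1564}{-409} = - \frac{3073}{3740} + 1564 \left(- \frac{1}{409}\right) = - \frac{3073}{3740} - \frac{1564}{409} = - \frac{7106217}{1529660} \approx -4.6456$)
$\frac{c}{1960} = - \frac{7106217}{1529660 \cdot 1960} = \left(- \frac{7106217}{1529660}\right) \frac{1}{1960} = - \frac{7106217}{2998133600}$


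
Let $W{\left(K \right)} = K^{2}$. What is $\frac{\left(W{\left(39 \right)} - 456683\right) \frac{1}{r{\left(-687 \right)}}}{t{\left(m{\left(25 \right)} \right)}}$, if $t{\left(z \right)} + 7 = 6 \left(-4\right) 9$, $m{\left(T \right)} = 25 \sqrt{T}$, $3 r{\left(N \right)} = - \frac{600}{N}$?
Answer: $\frac{156348147}{22300} \approx 7011.1$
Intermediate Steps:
$r{\left(N \right)} = - \frac{200}{N}$ ($r{\left(N \right)} = \frac{\left(-600\right) \frac{1}{N}}{3} = - \frac{200}{N}$)
$t{\left(z \right)} = -223$ ($t{\left(z \right)} = -7 + 6 \left(-4\right) 9 = -7 - 216 = -223$)
$\frac{\left(W{\left(39 \right)} - 456683\right) \frac{1}{r{\left(-687 \right)}}}{t{\left(m{\left(25 \right)} \right)}} = \frac{\left(39^{2} - 456683\right) \frac{1}{\left(-200\right) \frac{1}{-687}}}{-223} = \frac{1521 - 456683}{\left(-200\right) \left(- \frac{1}{687}\right)} \left(- \frac{1}{223}\right) = - \frac{455162}{\frac{200}{687}} \left(- \frac{1}{223}\right) = \left(-455162\right) \frac{687}{200} \left(- \frac{1}{223}\right) = \left(- \frac{156348147}{100}\right) \left(- \frac{1}{223}\right) = \frac{156348147}{22300}$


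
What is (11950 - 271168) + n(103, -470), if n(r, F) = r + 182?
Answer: -258933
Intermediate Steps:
n(r, F) = 182 + r
(11950 - 271168) + n(103, -470) = (11950 - 271168) + (182 + 103) = -259218 + 285 = -258933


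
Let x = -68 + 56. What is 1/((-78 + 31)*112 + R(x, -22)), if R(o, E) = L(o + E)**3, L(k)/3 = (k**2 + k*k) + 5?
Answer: 1/335847298087 ≈ 2.9775e-12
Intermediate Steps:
L(k) = 15 + 6*k**2 (L(k) = 3*((k**2 + k*k) + 5) = 3*((k**2 + k**2) + 5) = 3*(2*k**2 + 5) = 3*(5 + 2*k**2) = 15 + 6*k**2)
x = -12
R(o, E) = (15 + 6*(E + o)**2)**3 (R(o, E) = (15 + 6*(o + E)**2)**3 = (15 + 6*(E + o)**2)**3)
1/((-78 + 31)*112 + R(x, -22)) = 1/((-78 + 31)*112 + 27*(5 + 2*(-22 - 12)**2)**3) = 1/(-47*112 + 27*(5 + 2*(-34)**2)**3) = 1/(-5264 + 27*(5 + 2*1156)**3) = 1/(-5264 + 27*(5 + 2312)**3) = 1/(-5264 + 27*2317**3) = 1/(-5264 + 27*12438789013) = 1/(-5264 + 335847303351) = 1/335847298087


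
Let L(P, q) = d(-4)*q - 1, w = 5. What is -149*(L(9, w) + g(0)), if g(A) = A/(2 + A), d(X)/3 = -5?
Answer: 11324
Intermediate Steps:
d(X) = -15 (d(X) = 3*(-5) = -15)
L(P, q) = -1 - 15*q (L(P, q) = -15*q - 1 = -1 - 15*q)
g(A) = A/(2 + A)
-149*(L(9, w) + g(0)) = -149*((-1 - 15*5) + 0/(2 + 0)) = -149*((-1 - 75) + 0/2) = -149*(-76 + 0*(½)) = -149*(-76 + 0) = -149*(-76) = 11324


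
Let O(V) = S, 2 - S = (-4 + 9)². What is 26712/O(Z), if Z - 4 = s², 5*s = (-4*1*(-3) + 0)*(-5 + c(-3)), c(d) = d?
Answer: -26712/23 ≈ -1161.4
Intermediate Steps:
s = -96/5 (s = ((-4*1*(-3) + 0)*(-5 - 3))/5 = ((-4*(-3) + 0)*(-8))/5 = ((12 + 0)*(-8))/5 = (12*(-8))/5 = (⅕)*(-96) = -96/5 ≈ -19.200)
Z = 9316/25 (Z = 4 + (-96/5)² = 4 + 9216/25 = 9316/25 ≈ 372.64)
S = -23 (S = 2 - (-4 + 9)² = 2 - 1*5² = 2 - 1*25 = 2 - 25 = -23)
O(V) = -23
26712/O(Z) = 26712/(-23) = 26712*(-1/23) = -26712/23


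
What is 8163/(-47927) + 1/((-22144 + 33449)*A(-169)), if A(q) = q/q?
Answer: -92234788/541814735 ≈ -0.17023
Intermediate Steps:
A(q) = 1
8163/(-47927) + 1/((-22144 + 33449)*A(-169)) = 8163/(-47927) + 1/((-22144 + 33449)*1) = 8163*(-1/47927) + 1/11305 = -8163/47927 + (1/11305)*1 = -8163/47927 + 1/11305 = -92234788/541814735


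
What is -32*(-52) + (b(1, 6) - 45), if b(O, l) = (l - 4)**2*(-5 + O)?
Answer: 1603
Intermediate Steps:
b(O, l) = (-4 + l)**2*(-5 + O)
-32*(-52) + (b(1, 6) - 45) = -32*(-52) + ((-4 + 6)**2*(-5 + 1) - 45) = 1664 + (2**2*(-4) - 45) = 1664 + (4*(-4) - 45) = 1664 + (-16 - 45) = 1664 - 61 = 1603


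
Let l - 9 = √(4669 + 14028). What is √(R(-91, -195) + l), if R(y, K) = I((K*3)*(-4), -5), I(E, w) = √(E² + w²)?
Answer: √(9 + √18697 + 25*√8761) ≈ 49.857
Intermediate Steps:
l = 9 + √18697 (l = 9 + √(4669 + 14028) = 9 + √18697 ≈ 145.74)
R(y, K) = √(25 + 144*K²) (R(y, K) = √(((K*3)*(-4))² + (-5)²) = √(((3*K)*(-4))² + 25) = √((-12*K)² + 25) = √(144*K² + 25) = √(25 + 144*K²))
√(R(-91, -195) + l) = √(√(25 + 144*(-195)²) + (9 + √18697)) = √(√(25 + 144*38025) + (9 + √18697)) = √(√(25 + 5475600) + (9 + √18697)) = √(√5475625 + (9 + √18697)) = √(25*√8761 + (9 + √18697)) = √(9 + √18697 + 25*√8761)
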